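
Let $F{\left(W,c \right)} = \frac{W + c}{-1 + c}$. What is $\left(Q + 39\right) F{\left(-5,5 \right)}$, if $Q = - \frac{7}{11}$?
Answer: $0$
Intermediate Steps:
$Q = - \frac{7}{11}$ ($Q = \left(-7\right) \frac{1}{11} = - \frac{7}{11} \approx -0.63636$)
$F{\left(W,c \right)} = \frac{W + c}{-1 + c}$
$\left(Q + 39\right) F{\left(-5,5 \right)} = \left(- \frac{7}{11} + 39\right) \frac{-5 + 5}{-1 + 5} = \frac{422 \cdot \frac{1}{4} \cdot 0}{11} = \frac{422}{11} \cdot 0 = 0$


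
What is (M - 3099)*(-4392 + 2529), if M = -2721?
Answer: 10842660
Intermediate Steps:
(M - 3099)*(-4392 + 2529) = (-2721 - 3099)*(-4392 + 2529) = -5820*(-1863) = 10842660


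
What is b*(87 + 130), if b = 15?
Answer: 3255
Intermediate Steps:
b*(87 + 130) = 15*(87 + 130) = 15*217 = 3255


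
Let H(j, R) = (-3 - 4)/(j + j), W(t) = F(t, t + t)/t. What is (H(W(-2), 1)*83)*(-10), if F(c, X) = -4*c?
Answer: -2905/4 ≈ -726.25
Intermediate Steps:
W(t) = -4 (W(t) = (-4*t)/t = -4)
H(j, R) = -7/(2*j) (H(j, R) = -7*1/(2*j) = -7/(2*j))
(H(W(-2), 1)*83)*(-10) = (-7/2/(-4)*83)*(-10) = (-7/2*(-1/4)*83)*(-10) = ((7/8)*83)*(-10) = (581/8)*(-10) = -2905/4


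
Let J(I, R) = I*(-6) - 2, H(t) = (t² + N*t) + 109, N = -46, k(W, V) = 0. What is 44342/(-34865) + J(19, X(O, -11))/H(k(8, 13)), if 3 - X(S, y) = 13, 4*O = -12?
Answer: -8877618/3800285 ≈ -2.3360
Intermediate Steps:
O = -3 (O = (¼)*(-12) = -3)
H(t) = 109 + t² - 46*t (H(t) = (t² - 46*t) + 109 = 109 + t² - 46*t)
X(S, y) = -10 (X(S, y) = 3 - 1*13 = 3 - 13 = -10)
J(I, R) = -2 - 6*I (J(I, R) = -6*I - 2 = -2 - 6*I)
44342/(-34865) + J(19, X(O, -11))/H(k(8, 13)) = 44342/(-34865) + (-2 - 6*19)/(109 + 0² - 46*0) = 44342*(-1/34865) + (-2 - 114)/(109 + 0 + 0) = -44342/34865 - 116/109 = -8877618/3800285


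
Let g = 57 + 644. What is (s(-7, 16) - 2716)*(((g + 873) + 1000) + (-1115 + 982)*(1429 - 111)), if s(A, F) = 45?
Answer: 461335120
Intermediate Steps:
g = 701
(s(-7, 16) - 2716)*(((g + 873) + 1000) + (-1115 + 982)*(1429 - 111)) = (45 - 2716)*(((701 + 873) + 1000) + (-1115 + 982)*(1429 - 111)) = -2671*((1574 + 1000) - 133*1318) = -2671*(2574 - 175294) = -2671*(-172720) = 461335120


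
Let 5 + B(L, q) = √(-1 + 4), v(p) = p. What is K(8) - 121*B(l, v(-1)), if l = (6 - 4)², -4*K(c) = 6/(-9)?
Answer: 3631/6 - 121*√3 ≈ 395.59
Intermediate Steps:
K(c) = ⅙ (K(c) = -3/(2*(-9)) = -3*(-1)/(2*9) = -¼*(-⅔) = ⅙)
l = 4 (l = 2² = 4)
B(L, q) = -5 + √3 (B(L, q) = -5 + √(-1 + 4) = -5 + √3)
K(8) - 121*B(l, v(-1)) = ⅙ - 121*(-5 + √3) = ⅙ + (605 - 121*√3) = 3631/6 - 121*√3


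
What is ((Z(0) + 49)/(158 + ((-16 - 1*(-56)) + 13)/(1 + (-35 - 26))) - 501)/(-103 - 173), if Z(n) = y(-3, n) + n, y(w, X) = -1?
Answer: 1573349/867284 ≈ 1.8141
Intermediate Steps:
Z(n) = -1 + n
((Z(0) + 49)/(158 + ((-16 - 1*(-56)) + 13)/(1 + (-35 - 26))) - 501)/(-103 - 173) = (((-1 + 0) + 49)/(158 + ((-16 - 1*(-56)) + 13)/(1 + (-35 - 26))) - 501)/(-103 - 173) = ((-1 + 49)/(158 + ((-16 + 56) + 13)/(1 - 61)) - 501)/(-276) = (48/(158 + (40 + 13)/(-60)) - 501)*(-1/276) = (48/(158 + 53*(-1/60)) - 501)*(-1/276) = (48/(158 - 53/60) - 501)*(-1/276) = (48/(9427/60) - 501)*(-1/276) = (48*(60/9427) - 501)*(-1/276) = (2880/9427 - 501)*(-1/276) = -4720047/9427*(-1/276) = 1573349/867284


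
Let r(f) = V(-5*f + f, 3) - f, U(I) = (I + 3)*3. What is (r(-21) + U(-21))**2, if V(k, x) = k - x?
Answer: 2304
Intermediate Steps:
U(I) = 9 + 3*I (U(I) = (3 + I)*3 = 9 + 3*I)
r(f) = -3 - 5*f (r(f) = ((-5*f + f) - 1*3) - f = (-4*f - 3) - f = (-3 - 4*f) - f = -3 - 5*f)
(r(-21) + U(-21))**2 = ((-3 - 5*(-21)) + (9 + 3*(-21)))**2 = ((-3 + 105) + (9 - 63))**2 = (102 - 54)**2 = 48**2 = 2304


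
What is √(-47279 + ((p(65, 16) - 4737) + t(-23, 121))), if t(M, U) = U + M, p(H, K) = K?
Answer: I*√51902 ≈ 227.82*I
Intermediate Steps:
t(M, U) = M + U
√(-47279 + ((p(65, 16) - 4737) + t(-23, 121))) = √(-47279 + ((16 - 4737) + (-23 + 121))) = √(-47279 + (-4721 + 98)) = √(-47279 - 4623) = √(-51902) = I*√51902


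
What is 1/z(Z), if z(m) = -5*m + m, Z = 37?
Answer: -1/148 ≈ -0.0067568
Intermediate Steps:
z(m) = -4*m
1/z(Z) = 1/(-4*37) = 1/(-148) = -1/148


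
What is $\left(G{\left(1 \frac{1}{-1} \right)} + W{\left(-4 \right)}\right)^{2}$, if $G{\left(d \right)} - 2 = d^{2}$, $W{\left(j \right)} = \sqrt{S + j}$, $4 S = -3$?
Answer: $\frac{\left(6 + i \sqrt{19}\right)^{2}}{4} \approx 4.25 + 13.077 i$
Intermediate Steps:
$S = - \frac{3}{4}$ ($S = \frac{1}{4} \left(-3\right) = - \frac{3}{4} \approx -0.75$)
$W{\left(j \right)} = \sqrt{- \frac{3}{4} + j}$
$G{\left(d \right)} = 2 + d^{2}$
$\left(G{\left(1 \frac{1}{-1} \right)} + W{\left(-4 \right)}\right)^{2} = \left(\left(2 + \left(1 \frac{1}{-1}\right)^{2}\right) + \frac{\sqrt{-3 + 4 \left(-4\right)}}{2}\right)^{2} = \left(\left(2 + \left(1 \left(-1\right)\right)^{2}\right) + \frac{\sqrt{-3 - 16}}{2}\right)^{2} = \left(\left(2 + \left(-1\right)^{2}\right) + \frac{\sqrt{-19}}{2}\right)^{2} = \left(\left(2 + 1\right) + \frac{i \sqrt{19}}{2}\right)^{2} = \left(3 + \frac{i \sqrt{19}}{2}\right)^{2}$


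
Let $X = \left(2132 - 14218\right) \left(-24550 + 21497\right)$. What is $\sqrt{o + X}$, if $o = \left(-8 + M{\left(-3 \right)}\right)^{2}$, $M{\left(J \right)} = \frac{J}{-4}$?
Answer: $\frac{\sqrt{590377769}}{4} \approx 6074.4$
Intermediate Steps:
$M{\left(J \right)} = - \frac{J}{4}$ ($M{\left(J \right)} = J \left(- \frac{1}{4}\right) = - \frac{J}{4}$)
$o = \frac{841}{16}$ ($o = \left(-8 - - \frac{3}{4}\right)^{2} = \left(-8 + \frac{3}{4}\right)^{2} = \left(- \frac{29}{4}\right)^{2} = \frac{841}{16} \approx 52.563$)
$X = 36898558$ ($X = \left(-12086\right) \left(-3053\right) = 36898558$)
$\sqrt{o + X} = \sqrt{\frac{841}{16} + 36898558} = \sqrt{\frac{590377769}{16}} = \frac{\sqrt{590377769}}{4}$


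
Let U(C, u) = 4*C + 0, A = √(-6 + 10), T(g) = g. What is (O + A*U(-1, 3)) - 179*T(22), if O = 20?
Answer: -3926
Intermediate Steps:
A = 2 (A = √4 = 2)
U(C, u) = 4*C
(O + A*U(-1, 3)) - 179*T(22) = (20 + 2*(4*(-1))) - 179*22 = (20 + 2*(-4)) - 3938 = (20 - 8) - 3938 = 12 - 3938 = -3926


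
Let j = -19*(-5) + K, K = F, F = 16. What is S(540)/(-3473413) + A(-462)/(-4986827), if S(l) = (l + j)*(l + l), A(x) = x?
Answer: -3504533610354/17321309730551 ≈ -0.20232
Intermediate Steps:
K = 16
j = 111 (j = -19*(-5) + 16 = 95 + 16 = 111)
S(l) = 2*l*(111 + l) (S(l) = (l + 111)*(l + l) = (111 + l)*(2*l) = 2*l*(111 + l))
S(540)/(-3473413) + A(-462)/(-4986827) = (2*540*(111 + 540))/(-3473413) - 462/(-4986827) = (2*540*651)*(-1/3473413) - 462*(-1/4986827) = 703080*(-1/3473413) + 462/4986827 = -703080/3473413 + 462/4986827 = -3504533610354/17321309730551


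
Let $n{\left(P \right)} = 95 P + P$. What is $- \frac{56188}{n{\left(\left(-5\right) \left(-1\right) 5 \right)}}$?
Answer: $- \frac{14047}{600} \approx -23.412$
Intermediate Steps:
$n{\left(P \right)} = 96 P$
$- \frac{56188}{n{\left(\left(-5\right) \left(-1\right) 5 \right)}} = - \frac{56188}{96 \left(-5\right) \left(-1\right) 5} = - \frac{56188}{96 \cdot 5 \cdot 5} = - \frac{56188}{96 \cdot 25} = - \frac{56188}{2400} = \left(-56188\right) \frac{1}{2400} = - \frac{14047}{600}$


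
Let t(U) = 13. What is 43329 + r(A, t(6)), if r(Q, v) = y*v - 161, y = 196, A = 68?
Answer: 45716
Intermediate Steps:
r(Q, v) = -161 + 196*v (r(Q, v) = 196*v - 161 = -161 + 196*v)
43329 + r(A, t(6)) = 43329 + (-161 + 196*13) = 43329 + (-161 + 2548) = 43329 + 2387 = 45716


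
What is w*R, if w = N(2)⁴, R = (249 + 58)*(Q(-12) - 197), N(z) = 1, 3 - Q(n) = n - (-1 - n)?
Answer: -52497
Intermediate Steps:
Q(n) = 2 - 2*n (Q(n) = 3 - (n - (-1 - n)) = 3 - (n + (1 + n)) = 3 - (1 + 2*n) = 3 + (-1 - 2*n) = 2 - 2*n)
R = -52497 (R = (249 + 58)*((2 - 2*(-12)) - 197) = 307*((2 + 24) - 197) = 307*(26 - 197) = 307*(-171) = -52497)
w = 1 (w = 1⁴ = 1)
w*R = 1*(-52497) = -52497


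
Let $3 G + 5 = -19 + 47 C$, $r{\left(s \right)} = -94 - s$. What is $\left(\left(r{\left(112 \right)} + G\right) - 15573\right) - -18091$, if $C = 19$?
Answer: $\frac{7805}{3} \approx 2601.7$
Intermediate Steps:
$G = \frac{869}{3}$ ($G = - \frac{5}{3} + \frac{-19 + 47 \cdot 19}{3} = - \frac{5}{3} + \frac{-19 + 893}{3} = - \frac{5}{3} + \frac{1}{3} \cdot 874 = - \frac{5}{3} + \frac{874}{3} = \frac{869}{3} \approx 289.67$)
$\left(\left(r{\left(112 \right)} + G\right) - 15573\right) - -18091 = \left(\left(\left(-94 - 112\right) + \frac{869}{3}\right) - 15573\right) - -18091 = \left(\left(\left(-94 - 112\right) + \frac{869}{3}\right) - 15573\right) + 18091 = \left(\left(-206 + \frac{869}{3}\right) - 15573\right) + 18091 = \left(\frac{251}{3} - 15573\right) + 18091 = - \frac{46468}{3} + 18091 = \frac{7805}{3}$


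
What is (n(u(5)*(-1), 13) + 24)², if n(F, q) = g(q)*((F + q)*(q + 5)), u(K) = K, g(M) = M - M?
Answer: 576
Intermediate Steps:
g(M) = 0
n(F, q) = 0 (n(F, q) = 0*((F + q)*(q + 5)) = 0*((F + q)*(5 + q)) = 0*((5 + q)*(F + q)) = 0)
(n(u(5)*(-1), 13) + 24)² = (0 + 24)² = 24² = 576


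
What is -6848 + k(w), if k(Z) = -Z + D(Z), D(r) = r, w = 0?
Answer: -6848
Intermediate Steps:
k(Z) = 0 (k(Z) = -Z + Z = 0)
-6848 + k(w) = -6848 + 0 = -6848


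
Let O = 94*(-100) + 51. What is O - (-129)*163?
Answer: 11678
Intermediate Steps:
O = -9349 (O = -9400 + 51 = -9349)
O - (-129)*163 = -9349 - (-129)*163 = -9349 - 1*(-21027) = -9349 + 21027 = 11678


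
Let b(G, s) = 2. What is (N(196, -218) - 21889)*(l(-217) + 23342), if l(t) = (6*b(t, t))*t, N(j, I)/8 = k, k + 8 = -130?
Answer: -476828834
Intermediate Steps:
k = -138 (k = -8 - 130 = -138)
N(j, I) = -1104 (N(j, I) = 8*(-138) = -1104)
l(t) = 12*t (l(t) = (6*2)*t = 12*t)
(N(196, -218) - 21889)*(l(-217) + 23342) = (-1104 - 21889)*(12*(-217) + 23342) = -22993*(-2604 + 23342) = -22993*20738 = -476828834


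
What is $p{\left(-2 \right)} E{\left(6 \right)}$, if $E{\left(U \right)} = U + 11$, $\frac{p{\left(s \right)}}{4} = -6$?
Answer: $-408$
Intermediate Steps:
$p{\left(s \right)} = -24$ ($p{\left(s \right)} = 4 \left(-6\right) = -24$)
$E{\left(U \right)} = 11 + U$
$p{\left(-2 \right)} E{\left(6 \right)} = - 24 \left(11 + 6\right) = \left(-24\right) 17 = -408$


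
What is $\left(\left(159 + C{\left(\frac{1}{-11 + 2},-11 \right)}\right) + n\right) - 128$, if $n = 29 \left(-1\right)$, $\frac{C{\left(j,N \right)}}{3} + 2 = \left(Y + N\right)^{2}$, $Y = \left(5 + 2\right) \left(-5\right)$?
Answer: $6344$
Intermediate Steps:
$Y = -35$ ($Y = 7 \left(-5\right) = -35$)
$C{\left(j,N \right)} = -6 + 3 \left(-35 + N\right)^{2}$
$n = -29$
$\left(\left(159 + C{\left(\frac{1}{-11 + 2},-11 \right)}\right) + n\right) - 128 = \left(\left(159 - \left(6 - 3 \left(-35 - 11\right)^{2}\right)\right) - 29\right) - 128 = \left(\left(159 - \left(6 - 3 \left(-46\right)^{2}\right)\right) - 29\right) - 128 = \left(\left(159 + \left(-6 + 3 \cdot 2116\right)\right) - 29\right) - 128 = \left(\left(159 + \left(-6 + 6348\right)\right) - 29\right) - 128 = \left(\left(159 + 6342\right) - 29\right) - 128 = \left(6501 - 29\right) - 128 = 6472 - 128 = 6344$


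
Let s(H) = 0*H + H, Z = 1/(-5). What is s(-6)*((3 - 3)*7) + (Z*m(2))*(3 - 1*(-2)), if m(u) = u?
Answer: -2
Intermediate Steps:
Z = -⅕ ≈ -0.20000
s(H) = H (s(H) = 0 + H = H)
s(-6)*((3 - 3)*7) + (Z*m(2))*(3 - 1*(-2)) = -6*(3 - 3)*7 + (-⅕*2)*(3 - 1*(-2)) = -0*7 - 2*(3 + 2)/5 = -6*0 - ⅖*5 = 0 - 2 = -2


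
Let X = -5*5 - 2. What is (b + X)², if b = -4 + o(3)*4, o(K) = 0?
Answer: 961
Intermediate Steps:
X = -27 (X = -25 - 2 = -27)
b = -4 (b = -4 + 0*4 = -4 + 0 = -4)
(b + X)² = (-4 - 27)² = (-31)² = 961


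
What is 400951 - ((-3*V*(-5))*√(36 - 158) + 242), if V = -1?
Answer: 400709 + 15*I*√122 ≈ 4.0071e+5 + 165.68*I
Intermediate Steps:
400951 - ((-3*V*(-5))*√(36 - 158) + 242) = 400951 - ((-3*(-1)*(-5))*√(36 - 158) + 242) = 400951 - ((3*(-5))*√(-122) + 242) = 400951 - (-15*I*√122 + 242) = 400951 - (242 - 15*I*√122) = 400951 + (-242 + 15*I*√122) = 400709 + 15*I*√122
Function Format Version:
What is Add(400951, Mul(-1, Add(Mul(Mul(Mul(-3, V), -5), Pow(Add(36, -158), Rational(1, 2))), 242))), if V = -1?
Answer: Add(400709, Mul(15, I, Pow(122, Rational(1, 2)))) ≈ Add(4.0071e+5, Mul(165.68, I))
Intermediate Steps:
Add(400951, Mul(-1, Add(Mul(Mul(Mul(-3, V), -5), Pow(Add(36, -158), Rational(1, 2))), 242))) = Add(400951, Mul(-1, Add(Mul(Mul(Mul(-3, -1), -5), Pow(Add(36, -158), Rational(1, 2))), 242))) = Add(400951, Mul(-1, Add(Mul(Mul(3, -5), Pow(-122, Rational(1, 2))), 242))) = Add(400951, Mul(-1, Add(Mul(-15, Mul(I, Pow(122, Rational(1, 2)))), 242))) = Add(400951, Mul(-1, Add(Mul(-15, I, Pow(122, Rational(1, 2))), 242))) = Add(400951, Mul(-1, Add(242, Mul(-15, I, Pow(122, Rational(1, 2)))))) = Add(400951, Add(-242, Mul(15, I, Pow(122, Rational(1, 2))))) = Add(400709, Mul(15, I, Pow(122, Rational(1, 2))))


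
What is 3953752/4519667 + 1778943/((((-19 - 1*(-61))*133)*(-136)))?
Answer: -1678860130863/1144524313744 ≈ -1.4669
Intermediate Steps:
3953752/4519667 + 1778943/((((-19 - 1*(-61))*133)*(-136))) = 3953752*(1/4519667) + 1778943/((((-19 + 61)*133)*(-136))) = 3953752/4519667 + 1778943/(((42*133)*(-136))) = 3953752/4519667 + 1778943/((5586*(-136))) = 3953752/4519667 + 1778943/(-759696) = 3953752/4519667 + 1778943*(-1/759696) = 3953752/4519667 - 592981/253232 = -1678860130863/1144524313744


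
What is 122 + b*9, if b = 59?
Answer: 653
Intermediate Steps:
122 + b*9 = 122 + 59*9 = 122 + 531 = 653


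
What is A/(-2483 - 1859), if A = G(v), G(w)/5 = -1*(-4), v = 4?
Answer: -10/2171 ≈ -0.0046062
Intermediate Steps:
G(w) = 20 (G(w) = 5*(-1*(-4)) = 5*4 = 20)
A = 20
A/(-2483 - 1859) = 20/(-2483 - 1859) = 20/(-4342) = 20*(-1/4342) = -10/2171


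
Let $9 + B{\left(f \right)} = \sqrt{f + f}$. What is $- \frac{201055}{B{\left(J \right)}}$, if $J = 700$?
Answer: $- \frac{1809495}{1319} - \frac{2010550 \sqrt{14}}{1319} \approx -7075.3$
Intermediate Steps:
$B{\left(f \right)} = -9 + \sqrt{2} \sqrt{f}$ ($B{\left(f \right)} = -9 + \sqrt{f + f} = -9 + \sqrt{2 f} = -9 + \sqrt{2} \sqrt{f}$)
$- \frac{201055}{B{\left(J \right)}} = - \frac{201055}{-9 + \sqrt{2} \sqrt{700}} = - \frac{201055}{-9 + \sqrt{2} \cdot 10 \sqrt{7}} = - \frac{201055}{-9 + 10 \sqrt{14}}$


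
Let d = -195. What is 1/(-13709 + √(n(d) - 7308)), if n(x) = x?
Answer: -13709/187944184 - I*√7503/187944184 ≈ -7.2942e-5 - 4.6088e-7*I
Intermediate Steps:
1/(-13709 + √(n(d) - 7308)) = 1/(-13709 + √(-195 - 7308)) = 1/(-13709 + √(-7503)) = 1/(-13709 + I*√7503)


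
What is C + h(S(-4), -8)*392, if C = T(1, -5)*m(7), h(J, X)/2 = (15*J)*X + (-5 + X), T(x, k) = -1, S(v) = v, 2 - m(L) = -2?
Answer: 366124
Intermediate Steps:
m(L) = 4 (m(L) = 2 - 1*(-2) = 2 + 2 = 4)
h(J, X) = -10 + 2*X + 30*J*X (h(J, X) = 2*((15*J)*X + (-5 + X)) = 2*(15*J*X + (-5 + X)) = 2*(-5 + X + 15*J*X) = -10 + 2*X + 30*J*X)
C = -4 (C = -1*4 = -4)
C + h(S(-4), -8)*392 = -4 + (-10 + 2*(-8) + 30*(-4)*(-8))*392 = -4 + (-10 - 16 + 960)*392 = -4 + 934*392 = -4 + 366128 = 366124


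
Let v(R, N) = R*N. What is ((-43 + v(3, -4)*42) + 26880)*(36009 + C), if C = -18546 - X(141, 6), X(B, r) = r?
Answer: 459695181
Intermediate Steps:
v(R, N) = N*R
C = -18552 (C = -18546 - 1*6 = -18546 - 6 = -18552)
((-43 + v(3, -4)*42) + 26880)*(36009 + C) = ((-43 - 4*3*42) + 26880)*(36009 - 18552) = ((-43 - 12*42) + 26880)*17457 = ((-43 - 504) + 26880)*17457 = (-547 + 26880)*17457 = 26333*17457 = 459695181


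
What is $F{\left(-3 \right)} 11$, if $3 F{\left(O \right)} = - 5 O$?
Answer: $55$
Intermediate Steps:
$F{\left(O \right)} = - \frac{5 O}{3}$ ($F{\left(O \right)} = \frac{\left(-5\right) O}{3} = - \frac{5 O}{3}$)
$F{\left(-3 \right)} 11 = \left(- \frac{5}{3}\right) \left(-3\right) 11 = 5 \cdot 11 = 55$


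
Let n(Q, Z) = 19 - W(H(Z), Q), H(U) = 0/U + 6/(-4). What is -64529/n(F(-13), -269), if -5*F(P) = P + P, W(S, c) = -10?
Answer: -64529/29 ≈ -2225.1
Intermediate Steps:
H(U) = -3/2 (H(U) = 0 + 6*(-¼) = 0 - 3/2 = -3/2)
F(P) = -2*P/5 (F(P) = -(P + P)/5 = -2*P/5)
n(Q, Z) = 29 (n(Q, Z) = 19 - 1*(-10) = 19 + 10 = 29)
-64529/n(F(-13), -269) = -64529/29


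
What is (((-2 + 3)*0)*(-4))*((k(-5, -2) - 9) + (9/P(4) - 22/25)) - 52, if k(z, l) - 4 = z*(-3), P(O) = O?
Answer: -52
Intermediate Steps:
k(z, l) = 4 - 3*z (k(z, l) = 4 + z*(-3) = 4 - 3*z)
(((-2 + 3)*0)*(-4))*((k(-5, -2) - 9) + (9/P(4) - 22/25)) - 52 = (((-2 + 3)*0)*(-4))*(((4 - 3*(-5)) - 9) + (9/4 - 22/25)) - 52 = ((1*0)*(-4))*(((4 + 15) - 9) + (9*(¼) - 22*1/25)) - 52 = (0*(-4))*((19 - 9) + (9/4 - 22/25)) - 52 = 0*(10 + 137/100) - 52 = 0*(1137/100) - 52 = 0 - 52 = -52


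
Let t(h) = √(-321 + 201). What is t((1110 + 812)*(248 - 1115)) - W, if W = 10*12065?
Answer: -120650 + 2*I*√30 ≈ -1.2065e+5 + 10.954*I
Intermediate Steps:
t(h) = 2*I*√30 (t(h) = √(-120) = 2*I*√30)
W = 120650
t((1110 + 812)*(248 - 1115)) - W = 2*I*√30 - 1*120650 = 2*I*√30 - 120650 = -120650 + 2*I*√30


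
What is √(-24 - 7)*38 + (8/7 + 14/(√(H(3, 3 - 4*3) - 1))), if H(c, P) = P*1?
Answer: 8/7 + 38*I*√31 - 7*I*√10/5 ≈ 1.1429 + 207.15*I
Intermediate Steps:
H(c, P) = P
√(-24 - 7)*38 + (8/7 + 14/(√(H(3, 3 - 4*3) - 1))) = √(-24 - 7)*38 + (8/7 + 14/(√((3 - 4*3) - 1))) = √(-31)*38 + (8*(⅐) + 14/(√((3 - 12) - 1))) = (I*√31)*38 + (8/7 + 14/(√(-9 - 1))) = 38*I*√31 + (8/7 + 14/(√(-10))) = 38*I*√31 + (8/7 + 14/((I*√10))) = 38*I*√31 + (8/7 + 14*(-I*√10/10)) = 38*I*√31 + (8/7 - 7*I*√10/5) = 8/7 + 38*I*√31 - 7*I*√10/5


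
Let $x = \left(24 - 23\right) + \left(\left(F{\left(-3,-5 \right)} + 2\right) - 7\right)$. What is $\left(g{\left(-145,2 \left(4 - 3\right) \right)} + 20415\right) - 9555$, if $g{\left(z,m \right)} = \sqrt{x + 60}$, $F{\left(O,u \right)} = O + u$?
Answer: $10860 + 4 \sqrt{3} \approx 10867.0$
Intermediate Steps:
$x = -12$ ($x = \left(24 - 23\right) + \left(\left(\left(-3 - 5\right) + 2\right) - 7\right) = 1 + \left(\left(-8 + 2\right) - 7\right) = 1 - 13 = -12$)
$g{\left(z,m \right)} = 4 \sqrt{3}$ ($g{\left(z,m \right)} = \sqrt{-12 + 60} = \sqrt{48} = 4 \sqrt{3}$)
$\left(g{\left(-145,2 \left(4 - 3\right) \right)} + 20415\right) - 9555 = \left(4 \sqrt{3} + 20415\right) - 9555 = \left(20415 + 4 \sqrt{3}\right) - 9555 = 10860 + 4 \sqrt{3}$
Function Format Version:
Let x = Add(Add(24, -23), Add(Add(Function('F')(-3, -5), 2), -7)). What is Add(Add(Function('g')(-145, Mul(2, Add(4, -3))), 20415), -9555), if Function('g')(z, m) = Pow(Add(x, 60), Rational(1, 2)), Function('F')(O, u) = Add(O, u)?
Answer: Add(10860, Mul(4, Pow(3, Rational(1, 2)))) ≈ 10867.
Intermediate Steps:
x = -12 (x = Add(Add(24, -23), Add(Add(Add(-3, -5), 2), -7)) = Add(1, Add(Add(-8, 2), -7)) = Add(1, Add(-6, -7)) = Add(1, -13) = -12)
Function('g')(z, m) = Mul(4, Pow(3, Rational(1, 2))) (Function('g')(z, m) = Pow(Add(-12, 60), Rational(1, 2)) = Pow(48, Rational(1, 2)) = Mul(4, Pow(3, Rational(1, 2))))
Add(Add(Function('g')(-145, Mul(2, Add(4, -3))), 20415), -9555) = Add(Add(Mul(4, Pow(3, Rational(1, 2))), 20415), -9555) = Add(Add(20415, Mul(4, Pow(3, Rational(1, 2)))), -9555) = Add(10860, Mul(4, Pow(3, Rational(1, 2))))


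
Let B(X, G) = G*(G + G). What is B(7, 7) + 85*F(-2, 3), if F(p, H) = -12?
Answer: -922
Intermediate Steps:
B(X, G) = 2*G**2 (B(X, G) = G*(2*G) = 2*G**2)
B(7, 7) + 85*F(-2, 3) = 2*7**2 + 85*(-12) = 2*49 - 1020 = 98 - 1020 = -922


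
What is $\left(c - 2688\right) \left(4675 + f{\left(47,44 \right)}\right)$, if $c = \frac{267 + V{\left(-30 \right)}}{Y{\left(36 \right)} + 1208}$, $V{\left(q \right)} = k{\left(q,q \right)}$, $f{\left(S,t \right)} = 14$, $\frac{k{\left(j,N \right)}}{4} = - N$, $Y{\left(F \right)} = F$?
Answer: $- \frac{15677601165}{1244} \approx -1.2603 \cdot 10^{7}$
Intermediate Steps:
$k{\left(j,N \right)} = - 4 N$ ($k{\left(j,N \right)} = 4 \left(- N\right) = - 4 N$)
$V{\left(q \right)} = - 4 q$
$c = \frac{387}{1244}$ ($c = \frac{267 - -120}{36 + 1208} = \frac{267 + 120}{1244} = 387 \cdot \frac{1}{1244} = \frac{387}{1244} \approx 0.31109$)
$\left(c - 2688\right) \left(4675 + f{\left(47,44 \right)}\right) = \left(\frac{387}{1244} - 2688\right) \left(4675 + 14\right) = \left(- \frac{3343485}{1244}\right) 4689 = - \frac{15677601165}{1244}$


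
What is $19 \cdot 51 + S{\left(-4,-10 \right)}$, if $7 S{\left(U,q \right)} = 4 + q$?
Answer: $\frac{6777}{7} \approx 968.14$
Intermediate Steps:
$S{\left(U,q \right)} = \frac{4}{7} + \frac{q}{7}$ ($S{\left(U,q \right)} = \frac{4 + q}{7} = \frac{4}{7} + \frac{q}{7}$)
$19 \cdot 51 + S{\left(-4,-10 \right)} = 19 \cdot 51 + \left(\frac{4}{7} + \frac{1}{7} \left(-10\right)\right) = 969 + \left(\frac{4}{7} - \frac{10}{7}\right) = 969 - \frac{6}{7} = \frac{6777}{7}$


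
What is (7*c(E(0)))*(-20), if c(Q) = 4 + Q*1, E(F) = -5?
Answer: 140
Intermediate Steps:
c(Q) = 4 + Q
(7*c(E(0)))*(-20) = (7*(4 - 5))*(-20) = (7*(-1))*(-20) = -7*(-20) = 140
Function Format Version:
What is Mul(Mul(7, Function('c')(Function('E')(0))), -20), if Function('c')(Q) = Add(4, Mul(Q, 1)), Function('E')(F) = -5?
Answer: 140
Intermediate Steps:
Function('c')(Q) = Add(4, Q)
Mul(Mul(7, Function('c')(Function('E')(0))), -20) = Mul(Mul(7, Add(4, -5)), -20) = Mul(Mul(7, -1), -20) = Mul(-7, -20) = 140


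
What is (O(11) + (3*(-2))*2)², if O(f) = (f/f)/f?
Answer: 17161/121 ≈ 141.83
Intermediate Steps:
O(f) = 1/f
(O(11) + (3*(-2))*2)² = (1/11 + (3*(-2))*2)² = (1/11 - 6*2)² = (1/11 - 12)² = (-131/11)² = 17161/121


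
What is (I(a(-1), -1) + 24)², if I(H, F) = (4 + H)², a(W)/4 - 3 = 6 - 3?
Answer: 652864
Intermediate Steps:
a(W) = 24 (a(W) = 12 + 4*(6 - 3) = 12 + 4*3 = 12 + 12 = 24)
(I(a(-1), -1) + 24)² = ((4 + 24)² + 24)² = (28² + 24)² = (784 + 24)² = 808² = 652864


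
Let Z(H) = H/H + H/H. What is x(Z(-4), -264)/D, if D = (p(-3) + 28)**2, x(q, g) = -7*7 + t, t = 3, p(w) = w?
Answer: -46/625 ≈ -0.073600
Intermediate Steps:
Z(H) = 2 (Z(H) = 1 + 1 = 2)
x(q, g) = -46 (x(q, g) = -7*7 + 3 = -49 + 3 = -46)
D = 625 (D = (-3 + 28)**2 = 25**2 = 625)
x(Z(-4), -264)/D = -46/625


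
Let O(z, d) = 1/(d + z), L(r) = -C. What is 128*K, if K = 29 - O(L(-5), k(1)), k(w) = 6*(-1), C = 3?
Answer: 33536/9 ≈ 3726.2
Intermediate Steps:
L(r) = -3 (L(r) = -1*3 = -3)
k(w) = -6
K = 262/9 (K = 29 - 1/(-6 - 3) = 29 - 1/(-9) = 29 - 1*(-⅑) = 29 + ⅑ = 262/9 ≈ 29.111)
128*K = 128*(262/9) = 33536/9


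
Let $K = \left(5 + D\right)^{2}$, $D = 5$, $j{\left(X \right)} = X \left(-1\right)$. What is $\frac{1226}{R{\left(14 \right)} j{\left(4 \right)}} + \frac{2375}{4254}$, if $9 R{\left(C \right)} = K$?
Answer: $- \frac{11497159}{425400} \approx -27.027$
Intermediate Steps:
$j{\left(X \right)} = - X$
$K = 100$ ($K = \left(5 + 5\right)^{2} = 10^{2} = 100$)
$R{\left(C \right)} = \frac{100}{9}$ ($R{\left(C \right)} = \frac{1}{9} \cdot 100 = \frac{100}{9}$)
$\frac{1226}{R{\left(14 \right)} j{\left(4 \right)}} + \frac{2375}{4254} = \frac{1226}{\frac{100}{9} \left(\left(-1\right) 4\right)} + \frac{2375}{4254} = \frac{1226}{\frac{100}{9} \left(-4\right)} + 2375 \cdot \frac{1}{4254} = \frac{1226}{- \frac{400}{9}} + \frac{2375}{4254} = 1226 \left(- \frac{9}{400}\right) + \frac{2375}{4254} = - \frac{5517}{200} + \frac{2375}{4254} = - \frac{11497159}{425400}$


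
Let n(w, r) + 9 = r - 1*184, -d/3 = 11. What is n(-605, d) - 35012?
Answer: -35238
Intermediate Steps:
d = -33 (d = -3*11 = -33)
n(w, r) = -193 + r (n(w, r) = -9 + (r - 1*184) = -9 + (r - 184) = -9 + (-184 + r) = -193 + r)
n(-605, d) - 35012 = (-193 - 33) - 35012 = -226 - 35012 = -35238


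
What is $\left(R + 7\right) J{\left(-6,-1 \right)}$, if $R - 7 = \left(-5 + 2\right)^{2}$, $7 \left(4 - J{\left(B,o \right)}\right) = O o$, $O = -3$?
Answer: $\frac{575}{7} \approx 82.143$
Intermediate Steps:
$J{\left(B,o \right)} = 4 + \frac{3 o}{7}$ ($J{\left(B,o \right)} = 4 - \frac{\left(-3\right) o}{7} = 4 + \frac{3 o}{7}$)
$R = 16$ ($R = 7 + \left(-5 + 2\right)^{2} = 7 + \left(-3\right)^{2} = 7 + 9 = 16$)
$\left(R + 7\right) J{\left(-6,-1 \right)} = \left(16 + 7\right) \left(4 + \frac{3}{7} \left(-1\right)\right) = 23 \left(4 - \frac{3}{7}\right) = 23 \cdot \frac{25}{7} = \frac{575}{7}$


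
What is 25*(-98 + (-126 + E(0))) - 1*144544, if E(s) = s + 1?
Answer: -150119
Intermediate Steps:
E(s) = 1 + s
25*(-98 + (-126 + E(0))) - 1*144544 = 25*(-98 + (-126 + (1 + 0))) - 1*144544 = 25*(-98 + (-126 + 1)) - 144544 = 25*(-98 - 125) - 144544 = 25*(-223) - 144544 = -5575 - 144544 = -150119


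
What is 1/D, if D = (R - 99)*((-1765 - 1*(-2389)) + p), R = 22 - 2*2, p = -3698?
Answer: 1/248994 ≈ 4.0162e-6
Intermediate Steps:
R = 18 (R = 22 - 4 = 18)
D = 248994 (D = (18 - 99)*((-1765 - 1*(-2389)) - 3698) = -81*((-1765 + 2389) - 3698) = -81*(624 - 3698) = -81*(-3074) = 248994)
1/D = 1/248994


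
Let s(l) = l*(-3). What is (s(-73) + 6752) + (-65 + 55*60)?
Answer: 10206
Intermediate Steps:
s(l) = -3*l
(s(-73) + 6752) + (-65 + 55*60) = (-3*(-73) + 6752) + (-65 + 55*60) = (219 + 6752) + (-65 + 3300) = 6971 + 3235 = 10206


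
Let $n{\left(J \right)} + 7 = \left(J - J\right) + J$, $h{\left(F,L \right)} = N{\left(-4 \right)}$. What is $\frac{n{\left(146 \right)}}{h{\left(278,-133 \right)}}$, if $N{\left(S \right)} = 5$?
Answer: $\frac{139}{5} \approx 27.8$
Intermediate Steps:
$h{\left(F,L \right)} = 5$
$n{\left(J \right)} = -7 + J$ ($n{\left(J \right)} = -7 + \left(\left(J - J\right) + J\right) = -7 + \left(0 + J\right) = -7 + J$)
$\frac{n{\left(146 \right)}}{h{\left(278,-133 \right)}} = \frac{-7 + 146}{5} = 139 \cdot \frac{1}{5} = \frac{139}{5}$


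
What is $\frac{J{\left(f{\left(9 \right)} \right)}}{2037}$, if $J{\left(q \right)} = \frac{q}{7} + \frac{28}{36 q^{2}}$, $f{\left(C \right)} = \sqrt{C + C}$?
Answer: $\frac{1}{47142} + \frac{\sqrt{2}}{4753} \approx 0.00031875$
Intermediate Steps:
$f{\left(C \right)} = \sqrt{2} \sqrt{C}$ ($f{\left(C \right)} = \sqrt{2 C} = \sqrt{2} \sqrt{C}$)
$J{\left(q \right)} = \frac{q}{7} + \frac{7}{9 q^{2}}$ ($J{\left(q \right)} = q \frac{1}{7} + 28 \frac{1}{36 q^{2}} = \frac{q}{7} + \frac{7}{9 q^{2}}$)
$\frac{J{\left(f{\left(9 \right)} \right)}}{2037} = \frac{\frac{\sqrt{2} \sqrt{9}}{7} + \frac{7}{9 \cdot 18}}{2037} = \left(\frac{\sqrt{2} \cdot 3}{7} + \frac{7}{9 \cdot 18}\right) \frac{1}{2037} = \left(\frac{3 \sqrt{2}}{7} + \frac{7}{9 \cdot 18}\right) \frac{1}{2037} = \left(\frac{3 \sqrt{2}}{7} + \frac{7}{9} \cdot \frac{1}{18}\right) \frac{1}{2037} = \left(\frac{3 \sqrt{2}}{7} + \frac{7}{162}\right) \frac{1}{2037} = \left(\frac{7}{162} + \frac{3 \sqrt{2}}{7}\right) \frac{1}{2037} = \frac{1}{47142} + \frac{\sqrt{2}}{4753}$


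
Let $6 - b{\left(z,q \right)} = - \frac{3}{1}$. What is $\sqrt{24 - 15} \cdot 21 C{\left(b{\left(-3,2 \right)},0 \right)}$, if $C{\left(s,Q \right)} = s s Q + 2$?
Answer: $126$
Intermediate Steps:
$b{\left(z,q \right)} = 9$ ($b{\left(z,q \right)} = 6 - - \frac{3}{1} = 6 - \left(-3\right) 1 = 6 - -3 = 6 + 3 = 9$)
$C{\left(s,Q \right)} = 2 + Q s^{2}$ ($C{\left(s,Q \right)} = s^{2} Q + 2 = Q s^{2} + 2 = 2 + Q s^{2}$)
$\sqrt{24 - 15} \cdot 21 C{\left(b{\left(-3,2 \right)},0 \right)} = \sqrt{24 - 15} \cdot 21 \left(2 + 0 \cdot 9^{2}\right) = \sqrt{9} \cdot 21 \left(2 + 0 \cdot 81\right) = 3 \cdot 21 \left(2 + 0\right) = 63 \cdot 2 = 126$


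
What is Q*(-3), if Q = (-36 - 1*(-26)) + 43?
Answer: -99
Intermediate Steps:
Q = 33 (Q = (-36 + 26) + 43 = -10 + 43 = 33)
Q*(-3) = 33*(-3) = -99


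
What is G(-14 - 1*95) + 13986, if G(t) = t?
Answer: 13877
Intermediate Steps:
G(-14 - 1*95) + 13986 = (-14 - 1*95) + 13986 = (-14 - 95) + 13986 = -109 + 13986 = 13877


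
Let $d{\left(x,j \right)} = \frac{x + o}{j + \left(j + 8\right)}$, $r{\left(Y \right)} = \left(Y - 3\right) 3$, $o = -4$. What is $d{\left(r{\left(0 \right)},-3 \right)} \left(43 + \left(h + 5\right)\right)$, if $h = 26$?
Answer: $-481$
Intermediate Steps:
$r{\left(Y \right)} = -9 + 3 Y$ ($r{\left(Y \right)} = \left(-3 + Y\right) 3 = -9 + 3 Y$)
$d{\left(x,j \right)} = \frac{-4 + x}{8 + 2 j}$ ($d{\left(x,j \right)} = \frac{x - 4}{j + \left(j + 8\right)} = \frac{-4 + x}{j + \left(8 + j\right)} = \frac{-4 + x}{8 + 2 j}$)
$d{\left(r{\left(0 \right)},-3 \right)} \left(43 + \left(h + 5\right)\right) = \frac{-4 + \left(-9 + 3 \cdot 0\right)}{2 \left(4 - 3\right)} \left(43 + \left(26 + 5\right)\right) = \frac{-4 + \left(-9 + 0\right)}{2 \cdot 1} \left(43 + 31\right) = \frac{1}{2} \cdot 1 \left(-4 - 9\right) 74 = \frac{1}{2} \cdot 1 \left(-13\right) 74 = \left(- \frac{13}{2}\right) 74 = -481$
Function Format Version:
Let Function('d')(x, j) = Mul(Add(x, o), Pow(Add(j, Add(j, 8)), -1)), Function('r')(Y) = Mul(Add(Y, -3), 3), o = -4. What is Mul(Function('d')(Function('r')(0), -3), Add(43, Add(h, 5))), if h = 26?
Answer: -481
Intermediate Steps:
Function('r')(Y) = Add(-9, Mul(3, Y)) (Function('r')(Y) = Mul(Add(-3, Y), 3) = Add(-9, Mul(3, Y)))
Function('d')(x, j) = Mul(Pow(Add(8, Mul(2, j)), -1), Add(-4, x)) (Function('d')(x, j) = Mul(Add(x, -4), Pow(Add(j, Add(j, 8)), -1)) = Mul(Add(-4, x), Pow(Add(j, Add(8, j)), -1)) = Mul(Add(-4, x), Pow(Add(8, Mul(2, j)), -1)) = Mul(Pow(Add(8, Mul(2, j)), -1), Add(-4, x)))
Mul(Function('d')(Function('r')(0), -3), Add(43, Add(h, 5))) = Mul(Mul(Rational(1, 2), Pow(Add(4, -3), -1), Add(-4, Add(-9, Mul(3, 0)))), Add(43, Add(26, 5))) = Mul(Mul(Rational(1, 2), Pow(1, -1), Add(-4, Add(-9, 0))), Add(43, 31)) = Mul(Mul(Rational(1, 2), 1, Add(-4, -9)), 74) = Mul(Mul(Rational(1, 2), 1, -13), 74) = Mul(Rational(-13, 2), 74) = -481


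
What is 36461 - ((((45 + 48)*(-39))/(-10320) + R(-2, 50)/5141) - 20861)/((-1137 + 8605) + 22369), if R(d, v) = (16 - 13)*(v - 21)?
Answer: 19239691502623971/527668538480 ≈ 36462.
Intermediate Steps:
R(d, v) = -63 + 3*v (R(d, v) = 3*(-21 + v) = -63 + 3*v)
36461 - ((((45 + 48)*(-39))/(-10320) + R(-2, 50)/5141) - 20861)/((-1137 + 8605) + 22369) = 36461 - ((((45 + 48)*(-39))/(-10320) + (-63 + 3*50)/5141) - 20861)/((-1137 + 8605) + 22369) = 36461 - (((93*(-39))*(-1/10320) + (-63 + 150)*(1/5141)) - 20861)/(7468 + 22369) = 36461 - ((-3627*(-1/10320) + 87*(1/5141)) - 20861)/29837 = 36461 - ((1209/3440 + 87/5141) - 20861)/29837 = 36461 - (6514749/17685040 - 20861)/29837 = 36461 - (-368921104691)/(17685040*29837) = 36461 - 1*(-368921104691/527668538480) = 36461 + 368921104691/527668538480 = 19239691502623971/527668538480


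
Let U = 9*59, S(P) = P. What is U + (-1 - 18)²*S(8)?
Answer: 3419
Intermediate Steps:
U = 531
U + (-1 - 18)²*S(8) = 531 + (-1 - 18)²*8 = 531 + (-19)²*8 = 531 + 361*8 = 531 + 2888 = 3419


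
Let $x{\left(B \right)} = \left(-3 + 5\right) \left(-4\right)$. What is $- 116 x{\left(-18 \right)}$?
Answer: $928$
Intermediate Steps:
$x{\left(B \right)} = -8$ ($x{\left(B \right)} = 2 \left(-4\right) = -8$)
$- 116 x{\left(-18 \right)} = \left(-116\right) \left(-8\right) = 928$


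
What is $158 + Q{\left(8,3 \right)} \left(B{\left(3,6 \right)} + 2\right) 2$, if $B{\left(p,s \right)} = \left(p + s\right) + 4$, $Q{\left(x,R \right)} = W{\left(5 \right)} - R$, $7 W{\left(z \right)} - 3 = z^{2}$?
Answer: $188$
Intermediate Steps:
$W{\left(z \right)} = \frac{3}{7} + \frac{z^{2}}{7}$
$Q{\left(x,R \right)} = 4 - R$ ($Q{\left(x,R \right)} = \left(\frac{3}{7} + \frac{5^{2}}{7}\right) - R = \left(\frac{3}{7} + \frac{1}{7} \cdot 25\right) - R = \left(\frac{3}{7} + \frac{25}{7}\right) - R = 4 - R$)
$B{\left(p,s \right)} = 4 + p + s$
$158 + Q{\left(8,3 \right)} \left(B{\left(3,6 \right)} + 2\right) 2 = 158 + \left(4 - 3\right) \left(\left(4 + 3 + 6\right) + 2\right) 2 = 158 + \left(4 - 3\right) \left(13 + 2\right) 2 = 158 + 1 \cdot 15 \cdot 2 = 158 + 1 \cdot 30 = 158 + 30 = 188$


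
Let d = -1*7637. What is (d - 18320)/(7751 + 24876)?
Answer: -25957/32627 ≈ -0.79557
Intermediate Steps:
d = -7637
(d - 18320)/(7751 + 24876) = (-7637 - 18320)/(7751 + 24876) = -25957/32627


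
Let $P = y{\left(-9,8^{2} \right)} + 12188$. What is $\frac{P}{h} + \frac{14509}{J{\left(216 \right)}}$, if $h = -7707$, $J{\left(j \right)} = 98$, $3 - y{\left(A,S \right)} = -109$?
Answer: $\frac{5267403}{35966} \approx 146.46$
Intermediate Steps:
$y{\left(A,S \right)} = 112$ ($y{\left(A,S \right)} = 3 - -109 = 3 + 109 = 112$)
$P = 12300$ ($P = 112 + 12188 = 12300$)
$\frac{P}{h} + \frac{14509}{J{\left(216 \right)}} = \frac{12300}{-7707} + \frac{14509}{98} = 12300 \left(- \frac{1}{7707}\right) + 14509 \cdot \frac{1}{98} = - \frac{4100}{2569} + \frac{14509}{98} = \frac{5267403}{35966}$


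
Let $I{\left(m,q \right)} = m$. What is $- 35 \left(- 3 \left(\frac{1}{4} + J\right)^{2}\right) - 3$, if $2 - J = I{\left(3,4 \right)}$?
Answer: $\frac{897}{16} \approx 56.063$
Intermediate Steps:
$J = -1$ ($J = 2 - 3 = -1$)
$- 35 \left(- 3 \left(\frac{1}{4} + J\right)^{2}\right) - 3 = - 35 \left(- 3 \left(\frac{1}{4} - 1\right)^{2}\right) - 3 = - 35 \left(- 3 \left(- \frac{3}{4}\right)^{2}\right) - 3 = - 35 \left(\left(-3\right) \frac{9}{16}\right) - 3 = \left(-35\right) \left(- \frac{27}{16}\right) - 3 = \frac{945}{16} - 3 = \frac{897}{16}$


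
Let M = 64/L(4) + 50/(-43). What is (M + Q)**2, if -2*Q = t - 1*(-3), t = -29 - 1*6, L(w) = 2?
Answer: 4056196/1849 ≈ 2193.7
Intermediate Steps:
M = 1326/43 (M = 64/2 + 50/(-43) = 64*(1/2) + 50*(-1/43) = 32 - 50/43 = 1326/43 ≈ 30.837)
t = -35 (t = -29 - 6 = -35)
Q = 16 (Q = -(-35 - 1*(-3))/2 = -(-35 + 3)/2 = -1/2*(-32) = 16)
(M + Q)**2 = (1326/43 + 16)**2 = (2014/43)**2 = 4056196/1849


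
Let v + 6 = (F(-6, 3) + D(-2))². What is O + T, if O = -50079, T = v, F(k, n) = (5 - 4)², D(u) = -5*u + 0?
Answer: -49964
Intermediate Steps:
D(u) = -5*u
F(k, n) = 1 (F(k, n) = 1² = 1)
v = 115 (v = -6 + (1 - 5*(-2))² = -6 + (1 + 10)² = -6 + 11² = -6 + 121 = 115)
T = 115
O + T = -50079 + 115 = -49964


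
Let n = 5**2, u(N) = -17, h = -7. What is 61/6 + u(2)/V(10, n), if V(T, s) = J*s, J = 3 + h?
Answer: 3101/300 ≈ 10.337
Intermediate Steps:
n = 25
J = -4 (J = 3 - 7 = -4)
V(T, s) = -4*s
61/6 + u(2)/V(10, n) = 61/6 - 17/((-4*25)) = 61*(1/6) - 17/(-100) = 61/6 - 17*(-1/100) = 61/6 + 17/100 = 3101/300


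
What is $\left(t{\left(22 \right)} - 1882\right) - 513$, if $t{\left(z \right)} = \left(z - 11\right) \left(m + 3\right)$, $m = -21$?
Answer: $-2593$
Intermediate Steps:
$t{\left(z \right)} = 198 - 18 z$ ($t{\left(z \right)} = \left(z - 11\right) \left(-21 + 3\right) = \left(-11 + z\right) \left(-18\right) = 198 - 18 z$)
$\left(t{\left(22 \right)} - 1882\right) - 513 = \left(\left(198 - 396\right) - 1882\right) - 513 = \left(-198 - 1882\right) - 513 = -2080 - 513 = -2593$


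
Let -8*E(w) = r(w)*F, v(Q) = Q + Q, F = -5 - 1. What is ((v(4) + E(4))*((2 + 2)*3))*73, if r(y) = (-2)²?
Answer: 9636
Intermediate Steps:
F = -6
v(Q) = 2*Q
r(y) = 4
E(w) = 3 (E(w) = -(-6)/2 = -⅛*(-24) = 3)
((v(4) + E(4))*((2 + 2)*3))*73 = ((2*4 + 3)*((2 + 2)*3))*73 = ((8 + 3)*(4*3))*73 = (11*12)*73 = 132*73 = 9636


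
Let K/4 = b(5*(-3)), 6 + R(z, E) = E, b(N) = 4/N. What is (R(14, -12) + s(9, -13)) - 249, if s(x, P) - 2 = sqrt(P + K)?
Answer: -265 + I*sqrt(3165)/15 ≈ -265.0 + 3.7506*I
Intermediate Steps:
R(z, E) = -6 + E
K = -16/15 (K = 4*(4/((5*(-3)))) = 4*(4/(-15)) = 4*(4*(-1/15)) = 4*(-4/15) = -16/15 ≈ -1.0667)
s(x, P) = 2 + sqrt(-16/15 + P) (s(x, P) = 2 + sqrt(P - 16/15) = 2 + sqrt(-16/15 + P))
(R(14, -12) + s(9, -13)) - 249 = ((-6 - 12) + (2 + sqrt(-240 + 225*(-13))/15)) - 249 = (-18 + (2 + sqrt(-240 - 2925)/15)) - 249 = (-18 + (2 + sqrt(-3165)/15)) - 249 = (-18 + (2 + (I*sqrt(3165))/15)) - 249 = (-18 + (2 + I*sqrt(3165)/15)) - 249 = (-16 + I*sqrt(3165)/15) - 249 = -265 + I*sqrt(3165)/15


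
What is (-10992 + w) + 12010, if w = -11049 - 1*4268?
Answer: -14299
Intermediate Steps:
w = -15317 (w = -11049 - 4268 = -15317)
(-10992 + w) + 12010 = (-10992 - 15317) + 12010 = -26309 + 12010 = -14299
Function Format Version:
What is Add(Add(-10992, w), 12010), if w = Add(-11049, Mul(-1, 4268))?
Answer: -14299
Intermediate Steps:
w = -15317 (w = Add(-11049, -4268) = -15317)
Add(Add(-10992, w), 12010) = Add(Add(-10992, -15317), 12010) = Add(-26309, 12010) = -14299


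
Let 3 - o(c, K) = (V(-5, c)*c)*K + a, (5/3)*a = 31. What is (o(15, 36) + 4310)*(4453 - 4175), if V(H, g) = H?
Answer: 9722216/5 ≈ 1.9444e+6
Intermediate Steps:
a = 93/5 (a = (⅗)*31 = 93/5 ≈ 18.600)
o(c, K) = -78/5 + 5*K*c (o(c, K) = 3 - ((-5*c)*K + 93/5) = 3 - (-5*K*c + 93/5) = 3 - (93/5 - 5*K*c) = 3 + (-93/5 + 5*K*c) = -78/5 + 5*K*c)
(o(15, 36) + 4310)*(4453 - 4175) = ((-78/5 + 5*36*15) + 4310)*(4453 - 4175) = ((-78/5 + 2700) + 4310)*278 = (13422/5 + 4310)*278 = (34972/5)*278 = 9722216/5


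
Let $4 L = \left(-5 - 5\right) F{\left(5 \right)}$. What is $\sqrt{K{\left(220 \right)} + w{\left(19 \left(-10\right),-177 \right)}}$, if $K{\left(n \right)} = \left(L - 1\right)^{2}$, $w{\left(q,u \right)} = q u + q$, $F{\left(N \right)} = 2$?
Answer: $2 \sqrt{8369} \approx 182.96$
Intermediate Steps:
$L = -5$ ($L = \frac{\left(-5 - 5\right) 2}{4} = \frac{\left(-10\right) 2}{4} = \frac{1}{4} \left(-20\right) = -5$)
$w{\left(q,u \right)} = q + q u$
$K{\left(n \right)} = 36$ ($K{\left(n \right)} = \left(-5 - 1\right)^{2} = \left(-6\right)^{2} = 36$)
$\sqrt{K{\left(220 \right)} + w{\left(19 \left(-10\right),-177 \right)}} = \sqrt{36 + 19 \left(-10\right) \left(1 - 177\right)} = \sqrt{36 - -33440} = \sqrt{36 + 33440} = \sqrt{33476} = 2 \sqrt{8369}$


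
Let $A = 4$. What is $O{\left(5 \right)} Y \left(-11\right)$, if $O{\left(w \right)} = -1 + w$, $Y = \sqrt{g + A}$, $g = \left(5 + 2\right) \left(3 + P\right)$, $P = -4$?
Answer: $- 44 i \sqrt{3} \approx - 76.21 i$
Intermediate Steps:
$g = -7$ ($g = \left(5 + 2\right) \left(3 - 4\right) = 7 \left(-1\right) = -7$)
$Y = i \sqrt{3}$ ($Y = \sqrt{-7 + 4} = \sqrt{-3} = i \sqrt{3} \approx 1.732 i$)
$O{\left(5 \right)} Y \left(-11\right) = \left(-1 + 5\right) i \sqrt{3} \left(-11\right) = 4 i \sqrt{3} \left(-11\right) = - 44 i \sqrt{3}$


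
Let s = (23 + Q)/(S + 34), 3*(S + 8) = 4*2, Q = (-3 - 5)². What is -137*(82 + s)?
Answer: -1001881/86 ≈ -11650.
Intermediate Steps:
Q = 64 (Q = (-8)² = 64)
S = -16/3 (S = -8 + (4*2)/3 = -8 + (⅓)*8 = -8 + 8/3 = -16/3 ≈ -5.3333)
s = 261/86 (s = (23 + 64)/(-16/3 + 34) = 87/(86/3) = 87*(3/86) = 261/86 ≈ 3.0349)
-137*(82 + s) = -137*(82 + 261/86) = -137*7313/86 = -1001881/86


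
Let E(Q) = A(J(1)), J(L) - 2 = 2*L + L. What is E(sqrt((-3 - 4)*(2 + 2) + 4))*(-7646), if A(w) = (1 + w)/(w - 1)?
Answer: -11469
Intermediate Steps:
J(L) = 2 + 3*L (J(L) = 2 + (2*L + L) = 2 + 3*L)
A(w) = (1 + w)/(-1 + w)
E(Q) = 3/2 (E(Q) = (1 + (2 + 3*1))/(-1 + (2 + 3*1)) = (1 + (2 + 3))/(-1 + (2 + 3)) = (1 + 5)/(-1 + 5) = 6/4 = (1/4)*6 = 3/2)
E(sqrt((-3 - 4)*(2 + 2) + 4))*(-7646) = (3/2)*(-7646) = -11469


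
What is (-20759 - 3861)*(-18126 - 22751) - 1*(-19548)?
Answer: 1006411288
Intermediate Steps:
(-20759 - 3861)*(-18126 - 22751) - 1*(-19548) = -24620*(-40877) + 19548 = 1006391740 + 19548 = 1006411288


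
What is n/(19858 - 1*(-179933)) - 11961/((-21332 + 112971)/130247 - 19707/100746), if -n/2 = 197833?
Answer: -10453319438038877284/443901308873805 ≈ -23549.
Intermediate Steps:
n = -395666 (n = -2*197833 = -395666)
n/(19858 - 1*(-179933)) - 11961/((-21332 + 112971)/130247 - 19707/100746) = -395666/(19858 - 1*(-179933)) - 11961/((-21332 + 112971)/130247 - 19707/100746) = -395666/(19858 + 179933) - 11961/(91639*(1/130247) - 19707*1/100746) = -395666/199791 - 11961/(91639/130247 - 6569/33582) = -395666*1/199791 - 11961/2221828355/4373954754 = -395666/199791 - 11961*4373954754/2221828355 = -395666/199791 - 52316872812594/2221828355 = -10453319438038877284/443901308873805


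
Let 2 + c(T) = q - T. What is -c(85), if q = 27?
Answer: 60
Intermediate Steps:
c(T) = 25 - T (c(T) = -2 + (27 - T) = 25 - T)
-c(85) = -(25 - 1*85) = -(25 - 85) = -1*(-60) = 60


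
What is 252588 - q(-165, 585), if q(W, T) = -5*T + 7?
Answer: 255506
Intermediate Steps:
q(W, T) = 7 - 5*T
252588 - q(-165, 585) = 252588 - (7 - 5*585) = 252588 - (7 - 2925) = 252588 - 1*(-2918) = 252588 + 2918 = 255506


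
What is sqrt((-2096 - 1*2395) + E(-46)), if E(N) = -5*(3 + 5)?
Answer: I*sqrt(4531) ≈ 67.313*I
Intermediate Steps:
E(N) = -40 (E(N) = -5*8 = -40)
sqrt((-2096 - 1*2395) + E(-46)) = sqrt((-2096 - 1*2395) - 40) = sqrt((-2096 - 2395) - 40) = sqrt(-4491 - 40) = sqrt(-4531) = I*sqrt(4531)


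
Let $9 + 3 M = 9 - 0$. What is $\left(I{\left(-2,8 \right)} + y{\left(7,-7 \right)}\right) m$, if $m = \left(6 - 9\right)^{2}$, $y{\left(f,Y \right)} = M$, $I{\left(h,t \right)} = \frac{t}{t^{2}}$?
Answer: $\frac{9}{8} \approx 1.125$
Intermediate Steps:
$I{\left(h,t \right)} = \frac{1}{t}$ ($I{\left(h,t \right)} = \frac{t}{t^{2}} = \frac{1}{t}$)
$M = 0$ ($M = -3 + \frac{9 - 0}{3} = -3 + \frac{9 + 0}{3} = -3 + \frac{1}{3} \cdot 9 = -3 + 3 = 0$)
$y{\left(f,Y \right)} = 0$
$m = 9$ ($m = \left(-3\right)^{2} = 9$)
$\left(I{\left(-2,8 \right)} + y{\left(7,-7 \right)}\right) m = \left(\frac{1}{8} + 0\right) 9 = \frac{1}{8} \cdot 9 = \frac{9}{8}$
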